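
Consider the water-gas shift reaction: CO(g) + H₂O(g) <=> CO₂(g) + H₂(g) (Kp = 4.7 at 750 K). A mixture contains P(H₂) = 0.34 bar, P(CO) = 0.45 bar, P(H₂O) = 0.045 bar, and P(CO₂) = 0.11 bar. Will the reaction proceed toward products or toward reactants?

Qp = P(CO₂)·P(H₂) / (P(CO)·P(H₂O)) = (0.11)·(0.34) / ((0.45)·(0.045)) = 1.8
Qp = 1.8 < Kp = 4.7, so the forward reaction proceeds.

to the right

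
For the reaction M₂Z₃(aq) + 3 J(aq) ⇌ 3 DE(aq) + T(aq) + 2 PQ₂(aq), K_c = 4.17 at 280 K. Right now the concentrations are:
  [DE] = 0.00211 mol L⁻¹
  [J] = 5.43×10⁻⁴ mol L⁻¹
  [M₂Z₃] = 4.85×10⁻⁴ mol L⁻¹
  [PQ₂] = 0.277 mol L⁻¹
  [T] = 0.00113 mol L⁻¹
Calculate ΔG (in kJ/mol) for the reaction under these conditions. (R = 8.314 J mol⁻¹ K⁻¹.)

Q_c = [DE]³·[T]·[PQ₂]² / ([M₂Z₃]·[J]³) = (0.00211)³·(0.00113)·(0.277)² / ((4.85×10⁻⁴)·(5.43×10⁻⁴)³) = 10.5
ΔG = RT ln(Q_c/K_c) = (8.314 J mol⁻¹ K⁻¹)(280 K) × ln(10.5/4.17)
   = (2.328 kJ/mol)(0.9235) = 2.15 kJ/mol
ΔG > 0, so the forward reaction is non-spontaneous (proceeds in reverse).

ΔG = 2.15 kJ/mol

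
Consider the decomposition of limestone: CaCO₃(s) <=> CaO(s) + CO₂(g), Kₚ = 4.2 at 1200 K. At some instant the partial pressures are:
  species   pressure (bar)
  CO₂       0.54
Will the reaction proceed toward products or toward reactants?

(CaCO₃, CaO are pure solids — omitted from Qₚ.)
Qₚ = P(CO₂) = 0.54
Qₚ = 0.54 < Kₚ = 4.2, so the forward reaction proceeds.

forward (toward products)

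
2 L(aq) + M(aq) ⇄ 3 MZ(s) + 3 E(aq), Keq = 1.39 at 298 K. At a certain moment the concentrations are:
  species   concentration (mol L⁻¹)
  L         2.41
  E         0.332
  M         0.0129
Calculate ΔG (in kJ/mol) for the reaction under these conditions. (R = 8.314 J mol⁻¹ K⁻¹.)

(MZ is a pure solid — omitted from Q.)
Q = [E]³ / ([L]²·[M]) = (0.332)³ / ((2.41)²·(0.0129)) = 0.488
ΔG = RT ln(Q/Keq) = (8.314 J mol⁻¹ K⁻¹)(298 K) × ln(0.488/1.39)
   = (2.478 kJ/mol)(-1.047) = -2.59 kJ/mol
ΔG < 0, so the forward reaction is spontaneous (proceeds forward).

ΔG = -2.59 kJ/mol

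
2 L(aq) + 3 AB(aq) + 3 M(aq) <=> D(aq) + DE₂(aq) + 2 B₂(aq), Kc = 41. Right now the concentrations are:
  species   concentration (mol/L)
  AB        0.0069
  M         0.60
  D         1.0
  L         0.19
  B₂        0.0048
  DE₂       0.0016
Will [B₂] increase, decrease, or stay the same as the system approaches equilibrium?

Qc = [D]·[DE₂]·[B₂]² / ([L]²·[AB]³·[M]³) = (1.0)·(0.0016)·(0.0048)² / ((0.19)²·(0.0069)³·(0.60)³) = 14
Qc = 14 < Kc = 41: net forward reaction.
B₂ is a product, so it increases.

increase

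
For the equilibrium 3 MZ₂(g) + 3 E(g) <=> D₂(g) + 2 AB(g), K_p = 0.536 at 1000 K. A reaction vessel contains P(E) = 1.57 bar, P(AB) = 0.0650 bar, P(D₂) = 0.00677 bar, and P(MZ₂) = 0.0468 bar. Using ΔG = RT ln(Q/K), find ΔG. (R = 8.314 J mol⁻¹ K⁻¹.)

Q_p = P(D₂)·P(AB)² / (P(MZ₂)³·P(E)³) = (0.00677)·(0.0650)² / ((0.0468)³·(1.57)³) = 0.0721
ΔG = RT ln(Q_p/K_p) = (8.314 J mol⁻¹ K⁻¹)(1000 K) × ln(0.0721/0.536)
   = (8.314 kJ/mol)(-2.006) = -16.7 kJ/mol
ΔG < 0, so the forward reaction is spontaneous (proceeds forward).

ΔG = -16.7 kJ/mol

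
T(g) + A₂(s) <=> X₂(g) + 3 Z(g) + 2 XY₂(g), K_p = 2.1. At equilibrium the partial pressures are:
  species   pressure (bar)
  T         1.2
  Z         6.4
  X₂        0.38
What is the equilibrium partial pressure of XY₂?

P(XY₂) = 0.16 bar

(A₂ is a pure solid — omitted from K_p.)
At equilibrium, K_p = P(X₂)·P(Z)³·P(XY₂)² / P(T) = 2.1.
(0.38)·(6.4)³·(P(XY₂))² / (1.2) = 2.1
P(XY₂)² = 0.0253 ⇒ P(XY₂) = 0.16 bar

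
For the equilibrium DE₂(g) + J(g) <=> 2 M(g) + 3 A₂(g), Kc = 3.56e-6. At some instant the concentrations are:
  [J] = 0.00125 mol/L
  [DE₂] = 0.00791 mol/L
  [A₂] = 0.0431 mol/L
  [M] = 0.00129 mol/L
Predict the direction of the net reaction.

toward reactants

Qc = [M]²·[A₂]³ / ([DE₂]·[J]) = (0.00129)²·(0.0431)³ / ((0.00791)·(0.00125)) = 1.35e-5
Qc = 1.35e-5 > Kc = 3.56e-6, so the reverse reaction proceeds.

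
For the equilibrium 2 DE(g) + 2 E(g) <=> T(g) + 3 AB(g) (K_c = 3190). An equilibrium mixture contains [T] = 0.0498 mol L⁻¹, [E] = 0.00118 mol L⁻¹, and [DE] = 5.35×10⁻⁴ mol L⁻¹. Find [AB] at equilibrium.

[AB] = 0.00294 mol L⁻¹

At equilibrium, K_c = [T]·[AB]³ / ([DE]²·[E]²) = 3190.
(0.0498)·([AB])³ / ((5.35×10⁻⁴)²·(0.00118)²) = 3190
[AB]³ = 2.55×10⁻⁸ ⇒ [AB] = 0.00294 mol L⁻¹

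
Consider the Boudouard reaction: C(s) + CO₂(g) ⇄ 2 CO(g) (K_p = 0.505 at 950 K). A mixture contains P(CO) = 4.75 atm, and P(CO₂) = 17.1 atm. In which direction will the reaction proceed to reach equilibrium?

(C is a pure solid — omitted from Q_p.)
Q_p = P(CO)² / P(CO₂) = (4.75)² / (17.1) = 1.32
Q_p = 1.32 > K_p = 0.505, so the reverse reaction proceeds.

toward reactants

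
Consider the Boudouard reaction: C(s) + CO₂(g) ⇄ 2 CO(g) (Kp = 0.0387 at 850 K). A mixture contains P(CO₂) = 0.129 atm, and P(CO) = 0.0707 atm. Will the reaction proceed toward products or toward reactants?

(C is a pure solid — omitted from Qp.)
Qp = P(CO)² / P(CO₂) = (0.0707)² / (0.129) = 0.0387
Qp = 0.0387 = Kp, so the system is already at equilibrium.

at equilibrium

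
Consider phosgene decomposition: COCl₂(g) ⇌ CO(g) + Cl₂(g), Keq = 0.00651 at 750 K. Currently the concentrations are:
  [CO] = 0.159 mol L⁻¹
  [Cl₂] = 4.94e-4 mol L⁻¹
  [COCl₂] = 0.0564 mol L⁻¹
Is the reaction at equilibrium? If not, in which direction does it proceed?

Q = [CO]·[Cl₂] / [COCl₂] = (0.159)·(4.94e-4) / (0.0564) = 0.00139
Q = 0.00139 < Keq = 0.00651, so the forward reaction proceeds.

to the right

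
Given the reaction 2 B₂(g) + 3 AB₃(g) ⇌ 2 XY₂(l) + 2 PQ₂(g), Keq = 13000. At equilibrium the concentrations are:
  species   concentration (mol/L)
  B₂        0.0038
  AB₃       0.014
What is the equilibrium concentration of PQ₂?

[PQ₂] = 7.2×10⁻⁴ mol/L

(XY₂ is a pure liquid — omitted from Keq.)
At equilibrium, Keq = [PQ₂]² / ([B₂]²·[AB₃]³) = 13000.
([PQ₂])² / ((0.0038)²·(0.014)³) = 13000
[PQ₂]² = 5.15×10⁻⁷ ⇒ [PQ₂] = 7.2×10⁻⁴ mol/L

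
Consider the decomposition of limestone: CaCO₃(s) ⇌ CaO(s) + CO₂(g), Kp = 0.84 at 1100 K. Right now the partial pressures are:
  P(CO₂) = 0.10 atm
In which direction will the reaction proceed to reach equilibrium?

(CaCO₃, CaO are pure solids — omitted from Qp.)
Qp = P(CO₂) = 0.10
Qp = 0.10 < Kp = 0.84, so the forward reaction proceeds.

forward (toward products)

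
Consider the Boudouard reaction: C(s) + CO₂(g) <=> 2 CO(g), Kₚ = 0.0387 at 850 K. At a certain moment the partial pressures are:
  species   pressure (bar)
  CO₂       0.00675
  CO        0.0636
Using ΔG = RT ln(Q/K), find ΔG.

(C is a pure solid — omitted from Qₚ.)
Qₚ = P(CO)² / P(CO₂) = (0.0636)² / (0.00675) = 0.599
ΔG = RT ln(Qₚ/Kₚ) = (8.314 J mol⁻¹ K⁻¹)(850 K) × ln(0.599/0.0387)
   = (7.067 kJ/mol)(2.739) = 19.4 kJ/mol
ΔG > 0, so the forward reaction is non-spontaneous (proceeds in reverse).

ΔG = 19.4 kJ/mol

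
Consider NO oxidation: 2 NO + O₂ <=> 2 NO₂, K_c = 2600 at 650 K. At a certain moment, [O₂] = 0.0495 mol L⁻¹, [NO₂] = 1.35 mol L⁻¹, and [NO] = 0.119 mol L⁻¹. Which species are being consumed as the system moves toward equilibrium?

none (at equilibrium)

Q_c = [NO₂]² / ([NO]²·[O₂]) = (1.35)² / ((0.119)²·(0.0495)) = 2600
Q_c = 2600 = K_c; the system is at equilibrium.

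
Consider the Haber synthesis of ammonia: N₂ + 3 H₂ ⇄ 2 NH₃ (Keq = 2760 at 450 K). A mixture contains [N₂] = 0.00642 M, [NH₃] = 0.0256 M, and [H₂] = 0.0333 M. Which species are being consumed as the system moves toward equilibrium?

Q = [NH₃]² / ([N₂]·[H₂]³) = (0.0256)² / ((0.00642)·(0.0333)³) = 2760
Q = 2760 = Keq; the system is at equilibrium.

none (at equilibrium)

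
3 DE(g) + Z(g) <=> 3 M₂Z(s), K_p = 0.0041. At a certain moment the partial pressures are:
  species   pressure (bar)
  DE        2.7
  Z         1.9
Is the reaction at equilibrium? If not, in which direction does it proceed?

to the left

(M₂Z is a pure solid — omitted from Q_p.)
Q_p = 1 / (P(DE)³·P(Z)) = 1 / ((2.7)³·(1.9)) = 0.027
Q_p = 0.027 > K_p = 0.0041, so the reverse reaction proceeds.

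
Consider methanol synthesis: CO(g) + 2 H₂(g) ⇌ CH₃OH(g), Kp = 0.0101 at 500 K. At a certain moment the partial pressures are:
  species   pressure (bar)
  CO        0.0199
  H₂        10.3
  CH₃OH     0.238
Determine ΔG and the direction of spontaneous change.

Qp = P(CH₃OH) / (P(CO)·P(H₂)²) = (0.238) / ((0.0199)·(10.3)²) = 0.113
ΔG = RT ln(Qp/Kp) = (8.314 J mol⁻¹ K⁻¹)(500 K) × ln(0.113/0.0101)
   = (4.157 kJ/mol)(2.415) = 10.0 kJ/mol
ΔG > 0, so the forward reaction is non-spontaneous (proceeds in reverse).

ΔG = 10.0 kJ/mol; the forward reaction is non-spontaneous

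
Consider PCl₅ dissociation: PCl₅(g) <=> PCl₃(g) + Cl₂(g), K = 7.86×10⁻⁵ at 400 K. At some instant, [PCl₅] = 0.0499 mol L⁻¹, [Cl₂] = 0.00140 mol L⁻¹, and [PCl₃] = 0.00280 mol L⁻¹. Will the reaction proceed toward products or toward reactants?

neither direction; the system is at equilibrium

Q = [PCl₃]·[Cl₂] / [PCl₅] = (0.00280)·(0.00140) / (0.0499) = 7.86×10⁻⁵
Q = 7.86×10⁻⁵ = K, so the system is already at equilibrium.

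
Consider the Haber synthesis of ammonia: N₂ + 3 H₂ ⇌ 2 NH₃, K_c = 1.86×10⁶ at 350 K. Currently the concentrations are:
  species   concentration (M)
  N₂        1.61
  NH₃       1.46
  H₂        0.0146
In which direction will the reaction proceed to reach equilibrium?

Q_c = [NH₃]² / ([N₂]·[H₂]³) = (1.46)² / ((1.61)·(0.0146)³) = 4.25×10⁵
Q_c = 4.25×10⁵ < K_c = 1.86×10⁶, so the forward reaction proceeds.

forward (toward products)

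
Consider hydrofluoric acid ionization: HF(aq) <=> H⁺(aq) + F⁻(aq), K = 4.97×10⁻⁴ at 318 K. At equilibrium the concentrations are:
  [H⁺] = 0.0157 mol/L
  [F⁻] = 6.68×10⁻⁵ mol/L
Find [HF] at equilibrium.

[HF] = 0.00211 mol/L

At equilibrium, K = [H⁺]·[F⁻] / [HF] = 4.97×10⁻⁴.
(0.0157)·(6.68×10⁻⁵) / ([HF]) = 4.97×10⁻⁴
[HF] = 0.00211 mol/L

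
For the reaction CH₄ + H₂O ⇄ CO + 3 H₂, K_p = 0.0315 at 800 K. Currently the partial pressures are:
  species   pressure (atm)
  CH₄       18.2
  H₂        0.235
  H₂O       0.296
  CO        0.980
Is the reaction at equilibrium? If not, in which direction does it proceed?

to the right

Q_p = P(CO)·P(H₂)³ / (P(CH₄)·P(H₂O)) = (0.980)·(0.235)³ / ((18.2)·(0.296)) = 0.00236
Q_p = 0.00236 < K_p = 0.0315, so the forward reaction proceeds.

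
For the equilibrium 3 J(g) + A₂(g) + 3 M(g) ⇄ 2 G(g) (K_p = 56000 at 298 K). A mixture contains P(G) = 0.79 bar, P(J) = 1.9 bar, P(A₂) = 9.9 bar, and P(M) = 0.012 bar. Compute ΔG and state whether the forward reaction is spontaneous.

ΔG = -5.83 kJ/mol; the forward reaction is spontaneous

Q_p = P(G)² / (P(J)³·P(A₂)·P(M)³) = (0.79)² / ((1.9)³·(9.9)·(0.012)³) = 5320
ΔG = RT ln(Q_p/K_p) = (8.314 J mol⁻¹ K⁻¹)(298 K) × ln(5320/56000)
   = (2.478 kJ/mol)(-2.354) = -5.83 kJ/mol
ΔG < 0, so the forward reaction is spontaneous (proceeds forward).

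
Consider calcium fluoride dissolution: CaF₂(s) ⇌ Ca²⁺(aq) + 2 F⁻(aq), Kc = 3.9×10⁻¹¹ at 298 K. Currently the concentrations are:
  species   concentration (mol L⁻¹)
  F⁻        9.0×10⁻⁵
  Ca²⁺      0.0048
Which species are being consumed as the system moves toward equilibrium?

(CaF₂ is a pure solid — omitted from Qc.)
Qc = [Ca²⁺]·[F⁻]² = (0.0048)·(9.0×10⁻⁵)² = 3.9×10⁻¹¹
Qc = 3.9×10⁻¹¹ = Kc; the system is at equilibrium.

none (at equilibrium)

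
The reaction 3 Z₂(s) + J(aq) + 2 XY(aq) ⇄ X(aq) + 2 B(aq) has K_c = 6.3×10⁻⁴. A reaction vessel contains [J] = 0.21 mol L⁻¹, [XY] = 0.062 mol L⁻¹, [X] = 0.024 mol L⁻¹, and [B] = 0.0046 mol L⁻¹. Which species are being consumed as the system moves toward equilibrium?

(Z₂ is a pure solid — omitted from Q_c.)
Q_c = [X]·[B]² / ([J]·[XY]²) = (0.024)·(0.0046)² / ((0.21)·(0.062)²) = 6.3×10⁻⁴
Q_c = 6.3×10⁻⁴ = K_c; the system is at equilibrium.

none (at equilibrium)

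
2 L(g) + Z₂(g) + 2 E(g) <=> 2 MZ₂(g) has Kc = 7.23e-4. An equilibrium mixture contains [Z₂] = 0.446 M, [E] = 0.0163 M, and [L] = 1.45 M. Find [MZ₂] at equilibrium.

[MZ₂] = 4.24e-4 M

At equilibrium, Kc = [MZ₂]² / ([L]²·[Z₂]·[E]²) = 7.23e-4.
([MZ₂])² / ((1.45)²·(0.446)·(0.0163)²) = 7.23e-4
[MZ₂]² = 1.80e-7 ⇒ [MZ₂] = 4.24e-4 M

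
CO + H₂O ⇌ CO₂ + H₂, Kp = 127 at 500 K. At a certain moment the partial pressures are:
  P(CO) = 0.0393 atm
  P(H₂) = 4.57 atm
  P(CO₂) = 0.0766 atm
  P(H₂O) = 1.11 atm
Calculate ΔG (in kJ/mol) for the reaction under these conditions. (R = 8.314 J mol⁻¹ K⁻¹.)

Qp = P(CO₂)·P(H₂) / (P(CO)·P(H₂O)) = (0.0766)·(4.57) / ((0.0393)·(1.11)) = 8.02
ΔG = RT ln(Qp/Kp) = (8.314 J mol⁻¹ K⁻¹)(500 K) × ln(8.02/127)
   = (4.157 kJ/mol)(-2.762) = -11.5 kJ/mol
ΔG < 0, so the forward reaction is spontaneous (proceeds forward).

ΔG = -11.5 kJ/mol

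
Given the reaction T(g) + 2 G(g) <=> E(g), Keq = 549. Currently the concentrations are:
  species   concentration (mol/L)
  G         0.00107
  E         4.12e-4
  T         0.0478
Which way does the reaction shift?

to the left

Q = [E] / ([T]·[G]²) = (4.12e-4) / ((0.0478)·(0.00107)²) = 7530
Q = 7530 > Keq = 549, so the reverse reaction proceeds.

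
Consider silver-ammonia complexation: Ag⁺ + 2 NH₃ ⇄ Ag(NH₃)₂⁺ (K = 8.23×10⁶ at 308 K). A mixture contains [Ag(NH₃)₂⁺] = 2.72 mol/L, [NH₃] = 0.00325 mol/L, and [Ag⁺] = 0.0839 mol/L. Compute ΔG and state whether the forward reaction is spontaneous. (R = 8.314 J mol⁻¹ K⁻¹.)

Q = [Ag(NH₃)₂⁺] / ([Ag⁺]·[NH₃]²) = (2.72) / ((0.0839)·(0.00325)²) = 3.07×10⁶
ΔG = RT ln(Q/K) = (8.314 J mol⁻¹ K⁻¹)(308 K) × ln(3.07×10⁶/8.23×10⁶)
   = (2.561 kJ/mol)(-0.9861) = -2.53 kJ/mol
ΔG < 0, so the forward reaction is spontaneous (proceeds forward).

ΔG = -2.53 kJ/mol; the forward reaction is spontaneous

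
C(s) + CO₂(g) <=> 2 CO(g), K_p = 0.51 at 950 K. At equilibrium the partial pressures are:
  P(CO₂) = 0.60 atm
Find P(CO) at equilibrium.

(C is a pure solid — omitted from K_p.)
At equilibrium, K_p = P(CO)² / P(CO₂) = 0.51.
(P(CO))² / (0.60) = 0.51
P(CO)² = 0.306 ⇒ P(CO) = 0.55 atm

P(CO) = 0.55 atm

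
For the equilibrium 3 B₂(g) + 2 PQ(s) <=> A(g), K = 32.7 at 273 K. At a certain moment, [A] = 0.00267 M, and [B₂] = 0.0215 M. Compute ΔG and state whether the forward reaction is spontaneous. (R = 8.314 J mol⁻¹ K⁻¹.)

ΔG = 4.78 kJ/mol; the forward reaction is non-spontaneous

(PQ is a pure solid — omitted from Q.)
Q = [A] / [B₂]³ = (0.00267) / (0.0215)³ = 269
ΔG = RT ln(Q/K) = (8.314 J mol⁻¹ K⁻¹)(273 K) × ln(269/32.7)
   = (2.270 kJ/mol)(2.107) = 4.78 kJ/mol
ΔG > 0, so the forward reaction is non-spontaneous (proceeds in reverse).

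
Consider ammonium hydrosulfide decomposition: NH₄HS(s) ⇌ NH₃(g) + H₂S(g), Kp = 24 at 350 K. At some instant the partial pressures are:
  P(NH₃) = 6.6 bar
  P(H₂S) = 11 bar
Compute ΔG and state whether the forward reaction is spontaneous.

(NH₄HS is a pure solid — omitted from Qp.)
Qp = P(NH₃)·P(H₂S) = (6.6)·(11) = 72.6
ΔG = RT ln(Qp/Kp) = (8.314 J mol⁻¹ K⁻¹)(350 K) × ln(72.6/24)
   = (2.910 kJ/mol)(1.107) = 3.22 kJ/mol
ΔG > 0, so the forward reaction is non-spontaneous (proceeds in reverse).

ΔG = 3.22 kJ/mol; the forward reaction is non-spontaneous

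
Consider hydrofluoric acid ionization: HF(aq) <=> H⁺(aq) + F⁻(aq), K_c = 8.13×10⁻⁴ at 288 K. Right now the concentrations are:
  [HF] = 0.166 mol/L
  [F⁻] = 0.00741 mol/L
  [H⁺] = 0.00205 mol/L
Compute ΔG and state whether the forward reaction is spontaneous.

Q_c = [H⁺]·[F⁻] / [HF] = (0.00205)·(0.00741) / (0.166) = 9.15×10⁻⁵
ΔG = RT ln(Q_c/K_c) = (8.314 J mol⁻¹ K⁻¹)(288 K) × ln(9.15×10⁻⁵/8.13×10⁻⁴)
   = (2.394 kJ/mol)(-2.184) = -5.23 kJ/mol
ΔG < 0, so the forward reaction is spontaneous (proceeds forward).

ΔG = -5.23 kJ/mol; the forward reaction is spontaneous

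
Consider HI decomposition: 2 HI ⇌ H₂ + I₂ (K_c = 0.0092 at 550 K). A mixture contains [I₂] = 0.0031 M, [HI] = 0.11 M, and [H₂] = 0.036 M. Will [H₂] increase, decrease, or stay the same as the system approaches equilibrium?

Q_c = [H₂]·[I₂] / [HI]² = (0.036)·(0.0031) / (0.11)² = 0.0092
Q_c = 0.0092 = K_c; the system is at equilibrium.

stay the same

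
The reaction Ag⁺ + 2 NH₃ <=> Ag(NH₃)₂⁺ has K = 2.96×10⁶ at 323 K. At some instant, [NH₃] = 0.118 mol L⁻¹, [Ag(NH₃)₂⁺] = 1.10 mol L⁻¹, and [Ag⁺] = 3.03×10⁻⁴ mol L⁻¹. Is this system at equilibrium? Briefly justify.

Q = [Ag(NH₃)₂⁺] / ([Ag⁺]·[NH₃]²) = (1.10) / ((3.03×10⁻⁴)·(0.118)²) = 2.61×10⁵
Q = 2.61×10⁵ < K = 2.96×10⁶: net forward reaction.

no; Q < K, reaction proceeds forward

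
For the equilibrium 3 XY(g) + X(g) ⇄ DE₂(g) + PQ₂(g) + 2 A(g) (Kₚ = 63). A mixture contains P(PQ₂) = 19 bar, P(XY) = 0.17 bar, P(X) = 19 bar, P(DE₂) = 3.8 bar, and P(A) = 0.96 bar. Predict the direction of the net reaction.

Qₚ = P(DE₂)·P(PQ₂)·P(A)² / (P(XY)³·P(X)) = (3.8)·(19)·(0.96)² / ((0.17)³·(19)) = 710
Qₚ = 710 > Kₚ = 63, so the reverse reaction proceeds.

toward reactants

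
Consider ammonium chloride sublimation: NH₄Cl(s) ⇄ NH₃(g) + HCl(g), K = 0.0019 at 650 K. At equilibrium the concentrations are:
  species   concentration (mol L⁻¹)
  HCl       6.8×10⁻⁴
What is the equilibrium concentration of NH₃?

(NH₄Cl is a pure solid — omitted from K.)
At equilibrium, K = [NH₃]·[HCl] = 0.0019.
([NH₃])·(6.8×10⁻⁴) = 0.0019
[NH₃] = 2.79 = 2.8 mol L⁻¹

[NH₃] = 2.8 mol L⁻¹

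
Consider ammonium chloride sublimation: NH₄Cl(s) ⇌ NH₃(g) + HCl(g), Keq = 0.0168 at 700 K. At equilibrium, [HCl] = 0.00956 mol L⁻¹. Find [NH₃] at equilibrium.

[NH₃] = 1.76 mol L⁻¹

(NH₄Cl is a pure solid — omitted from Keq.)
At equilibrium, Keq = [NH₃]·[HCl] = 0.0168.
([NH₃])·(0.00956) = 0.0168
[NH₃] = 1.76 mol L⁻¹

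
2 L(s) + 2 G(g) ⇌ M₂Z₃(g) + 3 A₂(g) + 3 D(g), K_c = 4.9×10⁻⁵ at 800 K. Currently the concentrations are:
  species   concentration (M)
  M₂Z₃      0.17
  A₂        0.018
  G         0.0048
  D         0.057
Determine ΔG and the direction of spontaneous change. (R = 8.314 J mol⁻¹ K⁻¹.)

(L is a pure solid — omitted from Q_c.)
Q_c = [M₂Z₃]·[A₂]³·[D]³ / [G]² = (0.17)·(0.018)³·(0.057)³ / (0.0048)² = 7.97×10⁻⁶
ΔG = RT ln(Q_c/K_c) = (8.314 J mol⁻¹ K⁻¹)(800 K) × ln(7.97×10⁻⁶/4.9×10⁻⁵)
   = (6.651 kJ/mol)(-1.816) = -12.1 kJ/mol
ΔG < 0, so the forward reaction is spontaneous (proceeds forward).

ΔG = -12.1 kJ/mol; the forward reaction is spontaneous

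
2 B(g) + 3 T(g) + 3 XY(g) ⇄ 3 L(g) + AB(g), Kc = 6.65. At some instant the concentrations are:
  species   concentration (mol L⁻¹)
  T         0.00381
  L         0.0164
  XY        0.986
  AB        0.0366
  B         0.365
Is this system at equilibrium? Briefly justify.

Qc = [L]³·[AB] / ([B]²·[T]³·[XY]³) = (0.0164)³·(0.0366) / ((0.365)²·(0.00381)³·(0.986)³) = 22.9
Qc = 22.9 > Kc = 6.65: net reverse reaction.

no; Q > K, reaction proceeds in reverse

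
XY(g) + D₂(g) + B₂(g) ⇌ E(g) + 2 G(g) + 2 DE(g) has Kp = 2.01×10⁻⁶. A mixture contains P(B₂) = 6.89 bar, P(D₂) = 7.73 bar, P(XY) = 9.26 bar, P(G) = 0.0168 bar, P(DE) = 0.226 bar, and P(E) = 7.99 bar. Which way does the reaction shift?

Qp = P(E)·P(G)²·P(DE)² / (P(XY)·P(D₂)·P(B₂)) = (7.99)·(0.0168)²·(0.226)² / ((9.26)·(7.73)·(6.89)) = 2.34×10⁻⁷
Qp = 2.34×10⁻⁷ < Kp = 2.01×10⁻⁶, so the forward reaction proceeds.

forward (toward products)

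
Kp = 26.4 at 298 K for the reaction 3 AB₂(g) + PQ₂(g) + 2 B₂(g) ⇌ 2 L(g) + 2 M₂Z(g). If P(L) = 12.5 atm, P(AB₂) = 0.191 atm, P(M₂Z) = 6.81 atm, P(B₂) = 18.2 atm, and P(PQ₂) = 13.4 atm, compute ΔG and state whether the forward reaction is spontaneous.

Qp = P(L)²·P(M₂Z)² / (P(AB₂)³·P(PQ₂)·P(B₂)²) = (12.5)²·(6.81)² / ((0.191)³·(13.4)·(18.2)²) = 234
ΔG = RT ln(Qp/Kp) = (8.314 J mol⁻¹ K⁻¹)(298 K) × ln(234/26.4)
   = (2.478 kJ/mol)(2.182) = 5.41 kJ/mol
ΔG > 0, so the forward reaction is non-spontaneous (proceeds in reverse).

ΔG = 5.41 kJ/mol; the forward reaction is non-spontaneous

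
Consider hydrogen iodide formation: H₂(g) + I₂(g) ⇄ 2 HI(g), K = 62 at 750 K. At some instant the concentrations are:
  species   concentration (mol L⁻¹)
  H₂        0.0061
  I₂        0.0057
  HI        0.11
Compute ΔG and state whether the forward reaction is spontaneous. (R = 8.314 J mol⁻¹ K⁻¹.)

ΔG = 10.8 kJ/mol; the forward reaction is non-spontaneous

Q = [HI]² / ([H₂]·[I₂]) = (0.11)² / ((0.0061)·(0.0057)) = 348
ΔG = RT ln(Q/K) = (8.314 J mol⁻¹ K⁻¹)(750 K) × ln(348/62)
   = (6.236 kJ/mol)(1.725) = 10.8 kJ/mol
ΔG > 0, so the forward reaction is non-spontaneous (proceeds in reverse).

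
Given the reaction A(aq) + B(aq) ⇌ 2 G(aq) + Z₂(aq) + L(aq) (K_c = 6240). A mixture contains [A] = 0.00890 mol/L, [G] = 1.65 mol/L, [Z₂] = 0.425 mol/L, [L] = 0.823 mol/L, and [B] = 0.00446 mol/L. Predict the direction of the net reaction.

to the left

Q_c = [G]²·[Z₂]·[L] / ([A]·[B]) = (1.65)²·(0.425)·(0.823) / ((0.00890)·(0.00446)) = 24000
Q_c = 24000 > K_c = 6240, so the reverse reaction proceeds.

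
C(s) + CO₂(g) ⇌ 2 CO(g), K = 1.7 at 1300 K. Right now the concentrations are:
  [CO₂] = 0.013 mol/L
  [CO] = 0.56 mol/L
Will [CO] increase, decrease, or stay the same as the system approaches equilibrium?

(C is a pure solid — omitted from Q.)
Q = [CO]² / [CO₂] = (0.56)² / (0.013) = 24
Q = 24 > K = 1.7: net reverse reaction.
CO is a product, so it decreases.

decrease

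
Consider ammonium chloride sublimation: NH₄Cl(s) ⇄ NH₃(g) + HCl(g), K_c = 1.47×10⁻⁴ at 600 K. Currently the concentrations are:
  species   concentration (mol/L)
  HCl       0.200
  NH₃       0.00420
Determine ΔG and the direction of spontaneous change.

(NH₄Cl is a pure solid — omitted from Q_c.)
Q_c = [NH₃]·[HCl] = (0.00420)·(0.200) = 8.40×10⁻⁴
ΔG = RT ln(Q_c/K_c) = (8.314 J mol⁻¹ K⁻¹)(600 K) × ln(8.40×10⁻⁴/1.47×10⁻⁴)
   = (4.988 kJ/mol)(1.743) = 8.69 kJ/mol
ΔG > 0, so the forward reaction is non-spontaneous (proceeds in reverse).

ΔG = 8.69 kJ/mol; the forward reaction is non-spontaneous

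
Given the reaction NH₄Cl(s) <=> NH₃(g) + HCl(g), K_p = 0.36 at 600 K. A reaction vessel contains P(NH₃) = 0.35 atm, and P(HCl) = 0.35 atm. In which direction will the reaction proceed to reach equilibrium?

toward products

(NH₄Cl is a pure solid — omitted from Q_p.)
Q_p = P(NH₃)·P(HCl) = (0.35)·(0.35) = 0.12
Q_p = 0.12 < K_p = 0.36, so the forward reaction proceeds.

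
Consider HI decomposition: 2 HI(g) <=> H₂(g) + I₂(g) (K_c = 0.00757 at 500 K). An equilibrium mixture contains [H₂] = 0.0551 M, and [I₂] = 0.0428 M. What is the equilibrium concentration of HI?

[HI] = 0.558 M

At equilibrium, K_c = [H₂]·[I₂] / [HI]² = 0.00757.
(0.0551)·(0.0428) / ([HI])² = 0.00757
[HI]² = 0.312 ⇒ [HI] = 0.558 M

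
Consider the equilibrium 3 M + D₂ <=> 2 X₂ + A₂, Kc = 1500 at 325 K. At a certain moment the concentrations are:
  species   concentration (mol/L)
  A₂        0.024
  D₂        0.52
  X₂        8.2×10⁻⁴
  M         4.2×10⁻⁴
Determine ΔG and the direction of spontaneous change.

Qc = [X₂]²·[A₂] / ([M]³·[D₂]) = (8.2×10⁻⁴)²·(0.024) / ((4.2×10⁻⁴)³·(0.52)) = 419
ΔG = RT ln(Qc/Kc) = (8.314 J mol⁻¹ K⁻¹)(325 K) × ln(419/1500)
   = (2.702 kJ/mol)(-1.275) = -3.45 kJ/mol
ΔG < 0, so the forward reaction is spontaneous (proceeds forward).

ΔG = -3.45 kJ/mol; the forward reaction is spontaneous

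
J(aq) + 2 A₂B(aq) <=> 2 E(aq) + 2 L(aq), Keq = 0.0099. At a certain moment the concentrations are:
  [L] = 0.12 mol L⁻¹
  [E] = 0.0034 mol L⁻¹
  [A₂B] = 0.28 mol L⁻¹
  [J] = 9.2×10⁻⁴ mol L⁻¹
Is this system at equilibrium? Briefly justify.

Q = [E]²·[L]² / ([J]·[A₂B]²) = (0.0034)²·(0.12)² / ((9.2×10⁻⁴)·(0.28)²) = 0.0023
Q = 0.0023 < Keq = 0.0099: net forward reaction.

no; Q < K, reaction proceeds forward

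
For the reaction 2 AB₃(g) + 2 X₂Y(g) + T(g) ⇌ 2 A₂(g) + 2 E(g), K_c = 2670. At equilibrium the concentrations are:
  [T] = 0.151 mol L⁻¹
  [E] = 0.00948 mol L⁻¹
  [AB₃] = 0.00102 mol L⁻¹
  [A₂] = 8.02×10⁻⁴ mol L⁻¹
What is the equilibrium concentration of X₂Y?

At equilibrium, K_c = [A₂]²·[E]² / ([AB₃]²·[X₂Y]²·[T]) = 2670.
(8.02×10⁻⁴)²·(0.00948)² / ((0.00102)²·([X₂Y])²·(0.151)) = 2670
[X₂Y]² = 1.38×10⁻⁷ ⇒ [X₂Y] = 3.71×10⁻⁴ mol L⁻¹

[X₂Y] = 3.71×10⁻⁴ mol L⁻¹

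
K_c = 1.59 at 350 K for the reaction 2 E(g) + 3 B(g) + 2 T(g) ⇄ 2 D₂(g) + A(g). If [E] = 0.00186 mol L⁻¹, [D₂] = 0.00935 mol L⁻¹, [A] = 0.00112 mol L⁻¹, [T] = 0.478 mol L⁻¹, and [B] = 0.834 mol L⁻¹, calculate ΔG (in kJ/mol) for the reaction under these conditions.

ΔG = -5.84 kJ/mol

Q_c = [D₂]²·[A] / ([E]²·[B]³·[T]²) = (0.00935)²·(0.00112) / ((0.00186)²·(0.834)³·(0.478)²) = 0.214
ΔG = RT ln(Q_c/K_c) = (8.314 J mol⁻¹ K⁻¹)(350 K) × ln(0.214/1.59)
   = (2.910 kJ/mol)(-2.006) = -5.84 kJ/mol
ΔG < 0, so the forward reaction is spontaneous (proceeds forward).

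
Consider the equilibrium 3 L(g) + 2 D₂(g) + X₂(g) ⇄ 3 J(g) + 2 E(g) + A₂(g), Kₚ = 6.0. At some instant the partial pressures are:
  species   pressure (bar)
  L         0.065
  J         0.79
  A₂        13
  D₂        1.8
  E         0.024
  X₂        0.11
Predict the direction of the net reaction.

reverse (toward reactants)

Qₚ = P(J)³·P(E)²·P(A₂) / (P(L)³·P(D₂)²·P(X₂)) = (0.79)³·(0.024)²·(13) / ((0.065)³·(1.8)²·(0.11)) = 38
Qₚ = 38 > Kₚ = 6.0, so the reverse reaction proceeds.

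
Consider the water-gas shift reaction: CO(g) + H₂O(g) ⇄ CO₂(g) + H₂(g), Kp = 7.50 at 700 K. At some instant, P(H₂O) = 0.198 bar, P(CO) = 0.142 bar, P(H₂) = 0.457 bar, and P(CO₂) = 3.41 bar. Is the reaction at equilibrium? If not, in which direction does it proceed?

reverse (toward reactants)

Qp = P(CO₂)·P(H₂) / (P(CO)·P(H₂O)) = (3.41)·(0.457) / ((0.142)·(0.198)) = 55.4
Qp = 55.4 > Kp = 7.50, so the reverse reaction proceeds.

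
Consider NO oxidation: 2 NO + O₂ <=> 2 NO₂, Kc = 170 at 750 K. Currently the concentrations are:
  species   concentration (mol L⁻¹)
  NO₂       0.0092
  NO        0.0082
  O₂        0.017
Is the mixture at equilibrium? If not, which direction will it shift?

Qc = [NO₂]² / ([NO]²·[O₂]) = (0.0092)² / ((0.0082)²·(0.017)) = 74
Qc = 74 < Kc = 170: net forward reaction.

no; Q < K, reaction proceeds forward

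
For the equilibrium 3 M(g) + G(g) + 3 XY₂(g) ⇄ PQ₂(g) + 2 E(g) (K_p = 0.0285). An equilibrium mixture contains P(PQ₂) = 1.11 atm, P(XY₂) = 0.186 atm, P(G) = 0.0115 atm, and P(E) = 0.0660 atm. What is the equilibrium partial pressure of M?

At equilibrium, K_p = P(PQ₂)·P(E)² / (P(M)³·P(G)·P(XY₂)³) = 0.0285.
(1.11)·(0.0660)² / ((P(M))³·(0.0115)·(0.186)³) = 0.0285
P(M)³ = 2290 ⇒ P(M) = 13.2 atm

P(M) = 13.2 atm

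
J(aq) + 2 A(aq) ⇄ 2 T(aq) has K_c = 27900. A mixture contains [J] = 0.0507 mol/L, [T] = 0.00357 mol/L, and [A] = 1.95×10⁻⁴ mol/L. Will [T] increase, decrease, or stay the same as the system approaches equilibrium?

Q_c = [T]² / ([J]·[A]²) = (0.00357)² / ((0.0507)·(1.95×10⁻⁴)²) = 6610
Q_c = 6610 < K_c = 27900: net forward reaction.
T is a product, so it increases.

increase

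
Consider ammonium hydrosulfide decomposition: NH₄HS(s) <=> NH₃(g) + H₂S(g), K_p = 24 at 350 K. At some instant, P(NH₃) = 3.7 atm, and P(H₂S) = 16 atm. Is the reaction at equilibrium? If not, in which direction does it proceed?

(NH₄HS is a pure solid — omitted from Q_p.)
Q_p = P(NH₃)·P(H₂S) = (3.7)·(16) = 59
Q_p = 59 > K_p = 24, so the reverse reaction proceeds.

to the left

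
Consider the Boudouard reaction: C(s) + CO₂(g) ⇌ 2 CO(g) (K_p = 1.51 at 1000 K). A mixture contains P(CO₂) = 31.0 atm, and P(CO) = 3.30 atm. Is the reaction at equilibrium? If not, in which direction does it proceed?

(C is a pure solid — omitted from Q_p.)
Q_p = P(CO)² / P(CO₂) = (3.30)² / (31.0) = 0.351
Q_p = 0.351 < K_p = 1.51, so the forward reaction proceeds.

toward products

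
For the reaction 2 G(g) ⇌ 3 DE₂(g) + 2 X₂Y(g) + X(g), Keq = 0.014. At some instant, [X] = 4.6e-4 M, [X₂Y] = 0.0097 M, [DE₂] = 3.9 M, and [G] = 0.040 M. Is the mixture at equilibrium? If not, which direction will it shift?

no; Q < K, reaction proceeds forward

Q = [DE₂]³·[X₂Y]²·[X] / [G]² = (3.9)³·(0.0097)²·(4.6e-4) / (0.040)² = 0.0016
Q = 0.0016 < Keq = 0.014: net forward reaction.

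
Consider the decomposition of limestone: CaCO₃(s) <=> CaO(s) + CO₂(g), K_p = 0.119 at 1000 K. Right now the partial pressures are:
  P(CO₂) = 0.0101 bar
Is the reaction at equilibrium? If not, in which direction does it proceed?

forward (toward products)

(CaCO₃, CaO are pure solids — omitted from Q_p.)
Q_p = P(CO₂) = 0.0101
Q_p = 0.0101 < K_p = 0.119, so the forward reaction proceeds.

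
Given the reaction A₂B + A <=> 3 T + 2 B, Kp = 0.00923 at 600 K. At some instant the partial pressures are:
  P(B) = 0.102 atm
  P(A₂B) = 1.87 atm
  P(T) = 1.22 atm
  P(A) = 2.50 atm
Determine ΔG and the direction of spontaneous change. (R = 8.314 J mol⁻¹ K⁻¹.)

ΔG = -4.12 kJ/mol; the forward reaction is spontaneous

Qp = P(T)³·P(B)² / (P(A₂B)·P(A)) = (1.22)³·(0.102)² / ((1.87)·(2.50)) = 0.00404
ΔG = RT ln(Qp/Kp) = (8.314 J mol⁻¹ K⁻¹)(600 K) × ln(0.00404/0.00923)
   = (4.988 kJ/mol)(-0.8262) = -4.12 kJ/mol
ΔG < 0, so the forward reaction is spontaneous (proceeds forward).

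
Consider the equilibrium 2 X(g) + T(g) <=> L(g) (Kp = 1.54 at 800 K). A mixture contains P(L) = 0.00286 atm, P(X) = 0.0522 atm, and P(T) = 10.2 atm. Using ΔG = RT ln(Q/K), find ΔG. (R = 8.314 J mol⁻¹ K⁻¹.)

ΔG = -18.0 kJ/mol

Qp = P(L) / (P(X)²·P(T)) = (0.00286) / ((0.0522)²·(10.2)) = 0.103
ΔG = RT ln(Qp/Kp) = (8.314 J mol⁻¹ K⁻¹)(800 K) × ln(0.103/1.54)
   = (6.651 kJ/mol)(-2.705) = -18.0 kJ/mol
ΔG < 0, so the forward reaction is spontaneous (proceeds forward).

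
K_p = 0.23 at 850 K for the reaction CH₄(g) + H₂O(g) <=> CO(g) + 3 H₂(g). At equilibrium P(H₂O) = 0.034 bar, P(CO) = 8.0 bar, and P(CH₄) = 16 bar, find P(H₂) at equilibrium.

At equilibrium, K_p = P(CO)·P(H₂)³ / (P(CH₄)·P(H₂O)) = 0.23.
(8.0)·(P(H₂))³ / ((16)·(0.034)) = 0.23
P(H₂)³ = 0.0156 ⇒ P(H₂) = 0.25 bar

P(H₂) = 0.25 bar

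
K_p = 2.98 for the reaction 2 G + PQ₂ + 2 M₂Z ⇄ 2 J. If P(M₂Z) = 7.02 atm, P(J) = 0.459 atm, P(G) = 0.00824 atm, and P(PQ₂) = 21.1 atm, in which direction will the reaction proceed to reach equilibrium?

Q_p = P(J)² / (P(G)²·P(PQ₂)·P(M₂Z)²) = (0.459)² / ((0.00824)²·(21.1)·(7.02)²) = 2.98
Q_p = 2.98 = K_p, so the system is already at equilibrium.

no net change (already at equilibrium)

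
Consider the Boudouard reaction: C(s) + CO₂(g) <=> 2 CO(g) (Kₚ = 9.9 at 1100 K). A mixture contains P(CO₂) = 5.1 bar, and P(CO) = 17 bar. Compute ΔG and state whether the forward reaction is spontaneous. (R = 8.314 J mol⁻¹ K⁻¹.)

(C is a pure solid — omitted from Qₚ.)
Qₚ = P(CO)² / P(CO₂) = (17)² / (5.1) = 56.7
ΔG = RT ln(Qₚ/Kₚ) = (8.314 J mol⁻¹ K⁻¹)(1100 K) × ln(56.7/9.9)
   = (9.145 kJ/mol)(1.745) = 16.0 kJ/mol
ΔG > 0, so the forward reaction is non-spontaneous (proceeds in reverse).

ΔG = 16.0 kJ/mol; the forward reaction is non-spontaneous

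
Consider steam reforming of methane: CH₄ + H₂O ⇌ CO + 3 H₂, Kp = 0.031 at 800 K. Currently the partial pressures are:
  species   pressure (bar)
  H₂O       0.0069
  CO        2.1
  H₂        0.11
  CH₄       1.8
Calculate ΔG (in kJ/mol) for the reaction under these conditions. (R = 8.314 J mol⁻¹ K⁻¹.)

ΔG = 13.2 kJ/mol

Qp = P(CO)·P(H₂)³ / (P(CH₄)·P(H₂O)) = (2.1)·(0.11)³ / ((1.8)·(0.0069)) = 0.225
ΔG = RT ln(Qp/Kp) = (8.314 J mol⁻¹ K⁻¹)(800 K) × ln(0.225/0.031)
   = (6.651 kJ/mol)(1.982) = 13.2 kJ/mol
ΔG > 0, so the forward reaction is non-spontaneous (proceeds in reverse).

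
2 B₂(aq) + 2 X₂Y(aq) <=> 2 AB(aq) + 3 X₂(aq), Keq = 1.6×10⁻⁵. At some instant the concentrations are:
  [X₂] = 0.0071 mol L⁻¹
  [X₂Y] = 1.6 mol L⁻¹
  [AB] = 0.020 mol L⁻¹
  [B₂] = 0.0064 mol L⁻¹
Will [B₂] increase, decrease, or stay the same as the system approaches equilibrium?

decrease

Q = [AB]²·[X₂]³ / ([B₂]²·[X₂Y]²) = (0.020)²·(0.0071)³ / ((0.0064)²·(1.6)²) = 1.4×10⁻⁶
Q = 1.4×10⁻⁶ < Keq = 1.6×10⁻⁵: net forward reaction.
B₂ is a reactant, so it decreases.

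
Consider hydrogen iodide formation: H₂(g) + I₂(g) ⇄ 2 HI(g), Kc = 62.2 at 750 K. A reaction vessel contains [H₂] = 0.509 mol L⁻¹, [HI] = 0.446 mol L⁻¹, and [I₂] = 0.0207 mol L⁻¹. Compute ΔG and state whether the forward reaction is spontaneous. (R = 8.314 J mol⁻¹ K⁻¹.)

Qc = [HI]² / ([H₂]·[I₂]) = (0.446)² / ((0.509)·(0.0207)) = 18.9
ΔG = RT ln(Qc/Kc) = (8.314 J mol⁻¹ K⁻¹)(750 K) × ln(18.9/62.2)
   = (6.236 kJ/mol)(-1.191) = -7.43 kJ/mol
ΔG < 0, so the forward reaction is spontaneous (proceeds forward).

ΔG = -7.43 kJ/mol; the forward reaction is spontaneous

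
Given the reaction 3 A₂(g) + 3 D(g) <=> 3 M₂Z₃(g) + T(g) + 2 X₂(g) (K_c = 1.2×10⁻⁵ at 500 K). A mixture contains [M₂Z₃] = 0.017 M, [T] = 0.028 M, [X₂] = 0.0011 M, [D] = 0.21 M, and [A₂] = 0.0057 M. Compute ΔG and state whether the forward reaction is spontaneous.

Q_c = [M₂Z₃]³·[T]·[X₂]² / ([A₂]³·[D]³) = (0.017)³·(0.028)·(0.0011)² / ((0.0057)³·(0.21)³) = 9.71×10⁻⁵
ΔG = RT ln(Q_c/K_c) = (8.314 J mol⁻¹ K⁻¹)(500 K) × ln(9.71×10⁻⁵/1.2×10⁻⁵)
   = (4.157 kJ/mol)(2.091) = 8.69 kJ/mol
ΔG > 0, so the forward reaction is non-spontaneous (proceeds in reverse).

ΔG = 8.69 kJ/mol; the forward reaction is non-spontaneous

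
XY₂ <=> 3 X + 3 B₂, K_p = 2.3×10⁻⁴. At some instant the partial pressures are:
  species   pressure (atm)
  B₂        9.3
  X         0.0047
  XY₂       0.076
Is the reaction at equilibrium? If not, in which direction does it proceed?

Q_p = P(X)³·P(B₂)³ / P(XY₂) = (0.0047)³·(9.3)³ / (0.076) = 0.0011
Q_p = 0.0011 > K_p = 2.3×10⁻⁴, so the reverse reaction proceeds.

in the reverse direction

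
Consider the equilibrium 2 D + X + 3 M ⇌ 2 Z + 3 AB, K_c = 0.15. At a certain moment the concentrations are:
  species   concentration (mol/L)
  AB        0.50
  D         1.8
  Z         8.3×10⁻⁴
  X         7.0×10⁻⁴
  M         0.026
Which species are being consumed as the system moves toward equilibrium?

Q_c = [Z]²·[AB]³ / ([D]²·[X]·[M]³) = (8.3×10⁻⁴)²·(0.50)³ / ((1.8)²·(7.0×10⁻⁴)·(0.026)³) = 2.2
Q_c = 2.2 > K_c = 0.15: net reverse reaction.

Z, AB (products)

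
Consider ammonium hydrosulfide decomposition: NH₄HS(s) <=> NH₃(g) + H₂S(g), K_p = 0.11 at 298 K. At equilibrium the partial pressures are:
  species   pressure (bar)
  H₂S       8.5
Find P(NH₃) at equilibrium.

(NH₄HS is a pure solid — omitted from K_p.)
At equilibrium, K_p = P(NH₃)·P(H₂S) = 0.11.
(P(NH₃))·(8.5) = 0.11
P(NH₃) = 0.0129 = 0.013 bar

P(NH₃) = 0.013 bar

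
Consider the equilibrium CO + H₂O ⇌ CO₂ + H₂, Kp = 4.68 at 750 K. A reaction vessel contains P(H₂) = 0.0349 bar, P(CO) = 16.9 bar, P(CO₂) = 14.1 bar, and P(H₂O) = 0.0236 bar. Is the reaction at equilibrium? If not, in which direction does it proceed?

Qp = P(CO₂)·P(H₂) / (P(CO)·P(H₂O)) = (14.1)·(0.0349) / ((16.9)·(0.0236)) = 1.23
Qp = 1.23 < Kp = 4.68, so the forward reaction proceeds.

to the right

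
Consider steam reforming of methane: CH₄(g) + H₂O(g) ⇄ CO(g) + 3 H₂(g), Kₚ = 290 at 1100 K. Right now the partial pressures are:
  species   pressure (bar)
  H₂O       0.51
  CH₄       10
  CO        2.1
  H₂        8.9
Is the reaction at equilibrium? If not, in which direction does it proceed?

Qₚ = P(CO)·P(H₂)³ / (P(CH₄)·P(H₂O)) = (2.1)·(8.9)³ / ((10)·(0.51)) = 290
Qₚ = 290 = Kₚ, so the system is already at equilibrium.

no net change (already at equilibrium)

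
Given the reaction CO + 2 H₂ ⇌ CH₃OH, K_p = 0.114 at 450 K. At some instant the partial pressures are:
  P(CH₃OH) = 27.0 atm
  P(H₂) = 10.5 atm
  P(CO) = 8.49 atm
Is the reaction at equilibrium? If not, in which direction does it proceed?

in the forward direction

Q_p = P(CH₃OH) / (P(CO)·P(H₂)²) = (27.0) / ((8.49)·(10.5)²) = 0.0288
Q_p = 0.0288 < K_p = 0.114, so the forward reaction proceeds.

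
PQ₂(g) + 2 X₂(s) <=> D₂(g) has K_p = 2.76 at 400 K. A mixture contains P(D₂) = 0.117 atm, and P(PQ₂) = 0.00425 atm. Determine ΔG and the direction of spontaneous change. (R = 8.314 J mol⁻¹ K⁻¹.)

(X₂ is a pure solid — omitted from Q_p.)
Q_p = P(D₂) / P(PQ₂) = (0.117) / (0.00425) = 27.5
ΔG = RT ln(Q_p/K_p) = (8.314 J mol⁻¹ K⁻¹)(400 K) × ln(27.5/2.76)
   = (3.326 kJ/mol)(2.299) = 7.65 kJ/mol
ΔG > 0, so the forward reaction is non-spontaneous (proceeds in reverse).

ΔG = 7.65 kJ/mol; the forward reaction is non-spontaneous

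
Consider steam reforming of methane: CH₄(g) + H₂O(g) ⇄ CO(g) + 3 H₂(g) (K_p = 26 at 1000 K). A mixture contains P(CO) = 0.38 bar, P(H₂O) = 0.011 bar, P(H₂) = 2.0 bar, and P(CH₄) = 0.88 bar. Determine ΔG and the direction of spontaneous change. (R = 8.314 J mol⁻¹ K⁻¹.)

ΔG = 20.7 kJ/mol; the forward reaction is non-spontaneous

Q_p = P(CO)·P(H₂)³ / (P(CH₄)·P(H₂O)) = (0.38)·(2.0)³ / ((0.88)·(0.011)) = 314
ΔG = RT ln(Q_p/K_p) = (8.314 J mol⁻¹ K⁻¹)(1000 K) × ln(314/26)
   = (8.314 kJ/mol)(2.491) = 20.7 kJ/mol
ΔG > 0, so the forward reaction is non-spontaneous (proceeds in reverse).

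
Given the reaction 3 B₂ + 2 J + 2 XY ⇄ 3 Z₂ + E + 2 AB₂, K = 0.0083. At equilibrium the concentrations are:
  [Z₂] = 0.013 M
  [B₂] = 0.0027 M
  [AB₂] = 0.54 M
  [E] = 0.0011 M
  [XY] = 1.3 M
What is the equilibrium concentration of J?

[J] = 1.6 M

At equilibrium, K = [Z₂]³·[E]·[AB₂]² / ([B₂]³·[J]²·[XY]²) = 0.0083.
(0.013)³·(0.0011)·(0.54)² / ((0.0027)³·([J])²·(1.3)²) = 0.0083
[J]² = 2.55 ⇒ [J] = 1.6 M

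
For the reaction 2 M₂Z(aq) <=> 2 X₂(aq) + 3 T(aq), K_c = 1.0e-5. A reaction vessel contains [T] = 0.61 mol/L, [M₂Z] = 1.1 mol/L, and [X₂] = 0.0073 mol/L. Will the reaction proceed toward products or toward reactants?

Q_c = [X₂]²·[T]³ / [M₂Z]² = (0.0073)²·(0.61)³ / (1.1)² = 1.0e-5
Q_c = 1.0e-5 = K_c, so the system is already at equilibrium.

neither direction; the system is at equilibrium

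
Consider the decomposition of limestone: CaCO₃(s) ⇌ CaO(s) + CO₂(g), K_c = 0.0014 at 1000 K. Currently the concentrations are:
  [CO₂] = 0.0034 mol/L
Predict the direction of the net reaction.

toward reactants

(CaCO₃, CaO are pure solids — omitted from Q_c.)
Q_c = [CO₂] = 0.0034
Q_c = 0.0034 > K_c = 0.0014, so the reverse reaction proceeds.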